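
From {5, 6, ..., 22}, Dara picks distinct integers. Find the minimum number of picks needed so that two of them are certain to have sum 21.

13

Group the elements by complementary pair {x, 21−x}: {5,16}, {6,15}, {7,14}, …, giving 6 two-element pairs and 6 integers whose partner 21−x falls outside [5,22].
Treating each of those 12 groups as a pigeonhole, one can pick one integer per group — 12 integers — with no two summing to 21.
The 13th integer lands in an occupied pair, forcing a sum of 21.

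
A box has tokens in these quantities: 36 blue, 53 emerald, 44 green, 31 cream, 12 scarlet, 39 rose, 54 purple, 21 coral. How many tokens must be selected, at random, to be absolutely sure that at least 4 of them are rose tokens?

In the worst case for collecting rose tokens, every non-rose token comes out first.
There are 36 + 53 + 44 + 31 + 12 + 54 + 21 = 251 non-rose tokens altogether.
After those, each further token must be rose, so 251 + 4 = 255 draws guarantee 4 rose tokens.

255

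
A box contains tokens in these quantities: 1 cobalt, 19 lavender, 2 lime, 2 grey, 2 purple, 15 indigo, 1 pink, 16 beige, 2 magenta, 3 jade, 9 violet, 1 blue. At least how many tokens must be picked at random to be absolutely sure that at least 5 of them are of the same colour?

An adversary could hand out at most 4 tokens per colour (8 colours run out sooner): 1 + 4 + 2 + 2 + 2 + 4 + 1 + 4 + 2 + 3 + 4 + 1 = 30 tokens and still no colour has 5.
One more token lands in a colour already at 4, so 31 draws are enough and 30 are not.

31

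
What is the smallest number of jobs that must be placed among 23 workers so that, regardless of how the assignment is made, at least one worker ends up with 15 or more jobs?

323

With 322 jobs one could put exactly 14 in each of the 23 workers, and no worker would reach 15.
One more job must land in a worker that already has 14, giving it 15.
So 23 × 14 + 1 = 323 jobs are required.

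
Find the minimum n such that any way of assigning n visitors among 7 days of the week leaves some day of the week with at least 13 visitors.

85

With 84 visitors one could put exactly 12 in each of the 7 days of the week, and no day of the week would reach 13.
By the pigeonhole principle, one more visitor must land in a day of the week that already has 12, giving it 13.
So 7 × 12 + 1 = 85 visitors are required.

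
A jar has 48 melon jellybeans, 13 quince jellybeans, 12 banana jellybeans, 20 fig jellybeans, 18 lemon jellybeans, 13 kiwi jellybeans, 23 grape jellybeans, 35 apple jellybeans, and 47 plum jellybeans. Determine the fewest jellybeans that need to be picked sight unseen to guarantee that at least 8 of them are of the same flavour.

64

By the pigeonhole principle, put each drawn jellybean into a box by flavour. The largest draw with every box below 8 takes min(count, 7) from each flavour.
Σ min(cᵢ, 7) = 7 + 7 + 7 + 7 + 7 + 7 + 7 + 7 + 7 = 63.
Draw number 63 + 1 = 64 must push one box to 8.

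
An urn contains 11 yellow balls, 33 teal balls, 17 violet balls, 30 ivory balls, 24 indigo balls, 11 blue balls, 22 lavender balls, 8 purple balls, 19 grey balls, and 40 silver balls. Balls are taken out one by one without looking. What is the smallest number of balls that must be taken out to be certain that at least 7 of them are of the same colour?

61

An adversary could hand out at most 6 balls per colour: 6 + 6 + 6 + 6 + 6 + 6 + 6 + 6 + 6 + 6 = 60 balls and still no colour has 7.
Pigeonhole: one more ball lands in a colour already at 6, so 61 draws are enough and 60 are not.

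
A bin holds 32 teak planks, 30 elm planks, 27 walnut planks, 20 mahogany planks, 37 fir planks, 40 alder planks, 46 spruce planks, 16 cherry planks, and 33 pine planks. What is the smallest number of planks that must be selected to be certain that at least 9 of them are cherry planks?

274

In the worst case for collecting cherry planks, every non-cherry plank comes out first.
There are 32 + 30 + 27 + 20 + 37 + 40 + 46 + 33 = 265 non-cherry planks altogether.
After those, each further plank must be cherry, so 265 + 9 = 274 draws guarantee 9 cherry planks.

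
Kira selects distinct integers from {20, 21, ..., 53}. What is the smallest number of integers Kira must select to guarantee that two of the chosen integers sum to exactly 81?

Group the elements by complementary pair {x, 81−x}: {28,53}, {29,52}, {30,51}, …, giving 13 two-element pairs and 8 integers whose partner 81−x falls outside [20,53].
Treating each of those 21 groups as a pigeonhole, one can pick one integer per group — 21 integers — with no two summing to 81.
The 22nd integer lands in an occupied pair, forcing a sum of 81.

22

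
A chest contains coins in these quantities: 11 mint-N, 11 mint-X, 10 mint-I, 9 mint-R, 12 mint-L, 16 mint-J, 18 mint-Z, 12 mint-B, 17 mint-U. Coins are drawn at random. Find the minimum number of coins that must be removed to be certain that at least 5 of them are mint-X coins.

110

In the worst case for collecting mint-X coins, every non-mint-X coin comes out first.
There are 11 + 10 + 9 + 12 + 16 + 18 + 12 + 17 = 105 non-mint-X coins altogether.
After those, each further coin must be mint-X, so 105 + 5 = 110 draws guarantee 5 mint-X coins.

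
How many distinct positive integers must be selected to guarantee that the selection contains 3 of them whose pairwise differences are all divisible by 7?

15

Integers whose pairwise differences are multiples of 7 are exactly those sharing a remainder mod 7. The 7 residue classes mod 7 are the pigeonholes.
With 14 integers one could put 2 in each residue class and have no class reach 3.
The 15th integer pushes some class to 3, so 7·2 + 1 = 15.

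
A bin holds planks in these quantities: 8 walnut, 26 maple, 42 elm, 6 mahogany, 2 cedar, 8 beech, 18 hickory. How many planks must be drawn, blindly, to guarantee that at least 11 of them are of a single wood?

Put each drawn plank into a box by wood. The largest draw with every box below 11 takes min(count, 10) from each wood; woods with fewer than 10 contribute all they have.
Σ min(cᵢ, 10) = 8 + 10 + 10 + 6 + 2 + 8 + 10 = 54.
Draw number 54 + 1 = 55 must push one box to 11.

55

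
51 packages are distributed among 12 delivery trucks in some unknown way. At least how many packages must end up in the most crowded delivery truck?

5

Pigeonhole: the 12 delivery trucks are the holes and the 51 packages are the pigeons.
If every delivery truck held at most 4 packages, the total would be at most 12 × 4 = 48, which is less than 51.
So some delivery truck holds at least ⌈51/12⌉ = 5 packages.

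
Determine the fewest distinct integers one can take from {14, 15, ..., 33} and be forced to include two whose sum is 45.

Group the elements by complementary pair {x, 45−x}: {14,31}, {15,30}, {16,29}, …, giving 9 two-element pairs and 2 integers whose partner 45−x falls outside [14,33].
By the pigeonhole principle, treating each of those 11 groups as a pigeonhole, one can pick one integer per group — 11 integers — with no two summing to 45.
The 12th integer lands in an occupied pair, forcing a sum of 45.

12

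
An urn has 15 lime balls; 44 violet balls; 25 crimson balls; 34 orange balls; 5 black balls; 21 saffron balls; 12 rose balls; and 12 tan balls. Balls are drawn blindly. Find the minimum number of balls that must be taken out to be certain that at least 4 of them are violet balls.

In the worst case for collecting violet balls, every non-violet ball comes out first.
There are 15 + 25 + 34 + 5 + 21 + 12 + 12 = 124 non-violet balls altogether.
After those, each further ball must be violet, so 124 + 4 = 128 draws guarantee 4 violet balls.

128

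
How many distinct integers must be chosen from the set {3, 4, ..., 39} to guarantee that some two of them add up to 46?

22

Group the elements by complementary pair {x, 46−x}: {7,39}, {8,38}, {9,37}, …, giving 16 two-element pairs, the single value 23 (it cannot pair with itself since the integers are distinct), and 4 integers whose partner 46−x falls outside [3,39].
Treating each of those 21 groups as a pigeonhole, one can pick one integer per group — 21 integers — with no two summing to 46.
The 22nd integer lands in an occupied pair, forcing a sum of 46.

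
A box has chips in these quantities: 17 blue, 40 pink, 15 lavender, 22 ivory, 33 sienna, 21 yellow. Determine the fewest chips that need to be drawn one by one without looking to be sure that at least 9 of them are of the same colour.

An adversary could hand out at most 8 chips per colour: 8 + 8 + 8 + 8 + 8 + 8 = 48 chips and still no colour has 9.
One more chip lands in a colour already at 8, so 49 draws are enough and 48 are not.

49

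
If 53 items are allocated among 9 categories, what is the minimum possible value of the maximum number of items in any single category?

6

The 9 categories are the holes and the 53 items are the pigeons.
If every category held at most 5 items, the total would be at most 9 × 5 = 45, which is less than 53.
So some category holds at least ⌈53/9⌉ = 6 items.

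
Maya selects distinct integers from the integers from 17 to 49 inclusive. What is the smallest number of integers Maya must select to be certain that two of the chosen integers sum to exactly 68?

19

Two chosen integers sum to 68 exactly when both halves of some pair {x, 68−x} with 19 ≤ x ≤ 68−x ≤ 49 are chosen — 15 such pairs.
The remaining 3 elements (those with no distinct partner in range) can never complete a 68-sum, so the worst case takes all of them and one from each pair: 3 + 15 = 18.
The 19th integer has to be the second member of some pair, so 18 + 1 = 19.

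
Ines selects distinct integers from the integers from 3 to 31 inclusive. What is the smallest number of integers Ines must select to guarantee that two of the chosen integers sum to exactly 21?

Group the elements by complementary pair {x, 21−x}: {3,18}, {4,17}, {5,16}, …, giving 8 two-element pairs and 13 integers whose partner 21−x falls outside [3,31].
By pigeonhole, treating each of those 21 groups as a pigeonhole, one can pick one integer per group — 21 integers — with no two summing to 21.
The 22nd integer lands in an occupied pair, forcing a sum of 21.

22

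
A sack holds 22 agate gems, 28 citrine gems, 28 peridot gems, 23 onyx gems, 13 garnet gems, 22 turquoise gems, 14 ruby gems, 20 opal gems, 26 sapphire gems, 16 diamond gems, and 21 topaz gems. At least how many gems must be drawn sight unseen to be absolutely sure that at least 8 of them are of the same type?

An adversary could hand out at most 7 gems per type: 7 + 7 + 7 + 7 + 7 + 7 + 7 + 7 + 7 + 7 + 7 = 77 gems and still no type has 8.
One more gem lands in a type already at 7, so 78 draws are enough and 77 are not.

78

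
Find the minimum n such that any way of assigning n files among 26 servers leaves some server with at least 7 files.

With 156 files one could put exactly 6 in each of the 26 servers, and no server would reach 7.
By the pigeonhole principle, one more file must land in a server that already has 6, giving it 7.
So 26 × 6 + 1 = 157 files are required.

157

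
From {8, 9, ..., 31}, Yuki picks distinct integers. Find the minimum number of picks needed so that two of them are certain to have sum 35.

15

Group the elements by complementary pair {x, 35−x}: {8,27}, {9,26}, {10,25}, …, giving 10 two-element pairs and 4 integers whose partner 35−x falls outside [8,31].
Treating each of those 14 groups as a pigeonhole, one can pick one integer per group — 14 integers — with no two summing to 35.
The 15th integer lands in an occupied pair, forcing a sum of 35.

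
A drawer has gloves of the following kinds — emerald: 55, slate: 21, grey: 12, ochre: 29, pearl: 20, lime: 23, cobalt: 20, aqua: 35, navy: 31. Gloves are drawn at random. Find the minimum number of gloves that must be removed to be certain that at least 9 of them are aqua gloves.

In the worst case for collecting aqua gloves, every non-aqua glove comes out first.
There are 55 + 21 + 12 + 29 + 20 + 23 + 20 + 31 = 211 non-aqua gloves altogether.
After those, each further glove must be aqua, so 211 + 9 = 220 draws guarantee 9 aqua gloves.

220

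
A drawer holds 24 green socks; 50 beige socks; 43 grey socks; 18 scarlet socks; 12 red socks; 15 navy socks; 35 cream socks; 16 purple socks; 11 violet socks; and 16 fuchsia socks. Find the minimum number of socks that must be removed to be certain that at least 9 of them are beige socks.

In the worst case for collecting beige socks, every non-beige sock comes out first.
There are 24 + 43 + 18 + 12 + 15 + 35 + 16 + 11 + 16 = 190 non-beige socks altogether.
After those, each further sock must be beige, so 190 + 9 = 199 draws guarantee 9 beige socks.

199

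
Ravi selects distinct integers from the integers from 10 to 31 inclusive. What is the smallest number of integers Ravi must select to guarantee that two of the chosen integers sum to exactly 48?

16

Two chosen integers sum to 48 exactly when both halves of some pair {x, 48−x} with 17 ≤ x ≤ 48−x ≤ 31 are chosen — 7 such pairs.
The remaining 8 elements (those with no distinct partner in range) can never complete a 48-sum, so the worst case takes all of them and one from each pair: 8 + 7 = 15.
By pigeonhole, the 16th integer has to be the second member of some pair, so 15 + 1 = 16.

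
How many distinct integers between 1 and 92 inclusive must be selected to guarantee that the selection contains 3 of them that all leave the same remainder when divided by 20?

41

By the pigeonhole principle, the 20 residue classes mod 20 are the pigeonholes.
With 40 integers one could put 2 in each residue class and have no class reach 3.
The 41st integer pushes some class to 3, so 20·2 + 1 = 41.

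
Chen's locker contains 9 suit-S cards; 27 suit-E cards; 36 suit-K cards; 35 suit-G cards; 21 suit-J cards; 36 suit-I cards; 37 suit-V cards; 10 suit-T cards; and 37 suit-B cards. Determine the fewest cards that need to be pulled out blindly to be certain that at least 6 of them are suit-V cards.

217

In the worst case for collecting suit-V cards, every non-suit-V card comes out first.
There are 9 + 27 + 36 + 35 + 21 + 36 + 10 + 37 = 211 non-suit-V cards altogether.
After those, each further card must be suit-V, so 211 + 6 = 217 draws guarantee 6 suit-V cards.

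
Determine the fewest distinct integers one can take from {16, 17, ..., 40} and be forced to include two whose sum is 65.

18

Group the elements by complementary pair {x, 65−x}: {25,40}, {26,39}, {27,38}, …, giving 8 two-element pairs and 9 integers whose partner 65−x falls outside [16,40].
Treating each of those 17 groups as a pigeonhole, one can pick one integer per group — 17 integers — with no two summing to 65.
The 18th integer lands in an occupied pair, forcing a sum of 65.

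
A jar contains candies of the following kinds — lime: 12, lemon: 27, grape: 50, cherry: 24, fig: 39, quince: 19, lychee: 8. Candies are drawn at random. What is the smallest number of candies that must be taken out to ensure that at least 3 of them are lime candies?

170

In the worst case for collecting lime candies, every non-lime candy comes out first.
There are 27 + 50 + 24 + 39 + 19 + 8 = 167 non-lime candies altogether.
After those, each further candy must be lime, so 167 + 3 = 170 draws guarantee 3 lime candies.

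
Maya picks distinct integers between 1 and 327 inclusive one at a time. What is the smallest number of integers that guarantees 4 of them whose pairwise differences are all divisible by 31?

94

Integers whose pairwise differences are multiples of 31 are exactly those sharing a remainder mod 31. The 31 residue classes mod 31 are the pigeonholes.
With 93 integers one could put 3 in each residue class and have no class reach 4.
The 94th integer pushes some class to 4, so 31·3 + 1 = 94.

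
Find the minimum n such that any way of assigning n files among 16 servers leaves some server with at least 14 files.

With 208 files one could put exactly 13 in each of the 16 servers, and no server would reach 14.
Pigeonhole: one more file must land in a server that already has 13, giving it 14.
So 16 × 13 + 1 = 209 files are required.

209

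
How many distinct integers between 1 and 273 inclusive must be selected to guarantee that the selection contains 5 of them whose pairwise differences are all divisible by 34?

137

Integers whose pairwise differences are multiples of 34 are exactly those sharing a remainder mod 34. By pigeonhole, the 34 residue classes mod 34 are the pigeonholes.
With 136 integers one could put 4 in each residue class and have no class reach 5.
The 137th integer pushes some class to 5, so 34·4 + 1 = 137.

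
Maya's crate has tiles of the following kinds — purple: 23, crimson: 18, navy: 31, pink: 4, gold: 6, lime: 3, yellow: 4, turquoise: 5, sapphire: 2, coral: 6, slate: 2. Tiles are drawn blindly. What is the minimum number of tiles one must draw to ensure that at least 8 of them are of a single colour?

An adversary could hand out at most 7 tiles per colour (8 colours run out sooner): 7 + 7 + 7 + 4 + 6 + 3 + 4 + 5 + 2 + 6 + 2 = 53 tiles and still no colour has 8.
By the pigeonhole principle, one more tile lands in a colour already at 7, so 54 draws are enough and 53 are not.

54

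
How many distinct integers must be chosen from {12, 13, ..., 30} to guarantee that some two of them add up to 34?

Group the elements by complementary pair {x, 34−x}: {12,22}, {13,21}, {14,20}, …, giving 5 two-element pairs, the single value 17 (it cannot pair with itself since the integers are distinct), and 8 integers whose partner 34−x falls outside [12,30].
Pigeonhole: treating each of those 14 groups as a pigeonhole, one can pick one integer per group — 14 integers — with no two summing to 34.
The 15th integer lands in an occupied pair, forcing a sum of 34.

15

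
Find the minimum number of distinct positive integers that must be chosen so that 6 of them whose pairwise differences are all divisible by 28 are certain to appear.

141

Integers whose pairwise differences are multiples of 28 are exactly those sharing a remainder mod 28. By the pigeonhole principle, the 28 residue classes mod 28 are the pigeonholes.
With 140 integers one could put 5 in each residue class and have no class reach 6.
The 141st integer pushes some class to 6, so 28·5 + 1 = 141.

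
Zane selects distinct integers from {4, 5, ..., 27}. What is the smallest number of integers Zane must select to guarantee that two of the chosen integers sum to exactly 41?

A set avoiding the sum 41 can contain at most one of each pair {x, 41−x}, plus the 10 elements whose complement lies outside the range.
The integers 4, …, 20 (17 of them) are such a set: any two sum to at least 4+5 = 9 and at most 19+20 = 39 < 41.
Any 18th integer completes one of the 7 pairs, so 18 choices force a sum of 41.

18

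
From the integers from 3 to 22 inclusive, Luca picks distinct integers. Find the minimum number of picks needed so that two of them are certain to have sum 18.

Group the elements by complementary pair {x, 18−x}: {3,15}, {4,14}, {5,13}, …, giving 6 two-element pairs, the single value 9 (it cannot pair with itself since the integers are distinct), and 7 integers whose partner 18−x falls outside [3,22].
Pigeonhole: treating each of those 14 groups as a pigeonhole, one can pick one integer per group — 14 integers — with no two summing to 18.
The 15th integer lands in an occupied pair, forcing a sum of 18.

15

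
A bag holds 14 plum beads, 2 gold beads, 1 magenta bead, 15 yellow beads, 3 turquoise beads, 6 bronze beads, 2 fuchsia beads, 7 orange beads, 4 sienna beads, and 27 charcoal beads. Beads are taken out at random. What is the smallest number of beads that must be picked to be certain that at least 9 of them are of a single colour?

The 10 colours are the holes; the beads drawn are the pigeons.
To avoid 9 of any one colour, the worst case takes at most 8 of each colour, or every bead of a colour that has fewer than 8.
That gives 8 + 2 + 1 + 8 + 3 + 6 + 2 + 7 + 4 + 8 = 49 beads with no colour reaching 9.
The next bead forces some colour to 9, so 49 + 1 = 50.

50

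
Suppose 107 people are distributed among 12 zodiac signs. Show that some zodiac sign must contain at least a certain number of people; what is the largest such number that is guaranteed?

9

By the pigeonhole principle, the 12 zodiac signs are the holes and the 107 people are the pigeons.
If every zodiac sign held at most 8 people, the total would be at most 12 × 8 = 96, which is less than 107.
So some zodiac sign holds at least ⌈107/12⌉ = 9 people.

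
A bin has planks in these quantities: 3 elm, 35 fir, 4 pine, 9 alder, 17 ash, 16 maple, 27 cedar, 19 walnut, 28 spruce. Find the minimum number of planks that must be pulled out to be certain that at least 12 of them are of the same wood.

83

An adversary could hand out at most 11 planks per wood (elm, pine, alder run out sooner): 3 + 11 + 4 + 9 + 11 + 11 + 11 + 11 + 11 = 82 planks and still no wood has 12.
One more plank lands in a wood already at 11, so 83 draws are enough and 82 are not.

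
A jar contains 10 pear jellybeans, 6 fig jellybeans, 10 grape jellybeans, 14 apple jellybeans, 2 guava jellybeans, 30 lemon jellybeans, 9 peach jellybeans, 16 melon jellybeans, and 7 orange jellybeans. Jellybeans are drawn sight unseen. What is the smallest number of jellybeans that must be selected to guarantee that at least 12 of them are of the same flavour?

An adversary could hand out at most 11 jellybeans per flavour (6 flavours run out sooner): 10 + 6 + 10 + 11 + 2 + 11 + 9 + 11 + 7 = 77 jellybeans and still no flavour has 12.
Pigeonhole: one more jellybean lands in a flavour already at 11, so 78 draws are enough and 77 are not.

78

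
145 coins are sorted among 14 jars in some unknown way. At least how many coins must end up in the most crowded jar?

Pigeonhole: the 14 jars are the holes and the 145 coins are the pigeons.
If every jar held at most 10 coins, the total would be at most 14 × 10 = 140, which is less than 145.
So some jar holds at least ⌈145/14⌉ = 11 coins.

11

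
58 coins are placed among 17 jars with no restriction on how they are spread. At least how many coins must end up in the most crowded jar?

4

The 17 jars are the holes and the 58 coins are the pigeons.
If every jar held at most 3 coins, the total would be at most 17 × 3 = 51, which is less than 58.
So some jar holds at least ⌈58/17⌉ = 4 coins.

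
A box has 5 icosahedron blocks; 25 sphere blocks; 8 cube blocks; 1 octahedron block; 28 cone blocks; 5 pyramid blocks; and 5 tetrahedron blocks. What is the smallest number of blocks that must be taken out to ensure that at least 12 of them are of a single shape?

47

An adversary could hand out at most 11 blocks per shape (5 shapes run out sooner): 5 + 11 + 8 + 1 + 11 + 5 + 5 = 46 blocks and still no shape has 12.
By the pigeonhole principle, one more block lands in a shape already at 11, so 47 draws are enough and 46 are not.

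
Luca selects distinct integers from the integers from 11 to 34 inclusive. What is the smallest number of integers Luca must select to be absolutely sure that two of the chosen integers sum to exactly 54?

Group the elements by complementary pair {x, 54−x}: {20,34}, {21,33}, {22,32}, …, giving 7 two-element pairs; the single value 27 (it cannot pair with itself since the integers are distinct); and 9 integers whose partner 54−x falls outside [11,34].
By the pigeonhole principle, treating each of those 17 groups as a pigeonhole, one can pick one integer per group — 17 integers — with no two summing to 54.
The 18th integer lands in an occupied pair, forcing a sum of 54.

18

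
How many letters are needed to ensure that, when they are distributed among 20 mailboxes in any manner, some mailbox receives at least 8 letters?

141

With 140 letters one could put exactly 7 in each of the 20 mailboxes, and no mailbox would reach 8.
One more letter must land in a mailbox that already has 7, giving it 8.
So 20 × 7 + 1 = 141 letters are required.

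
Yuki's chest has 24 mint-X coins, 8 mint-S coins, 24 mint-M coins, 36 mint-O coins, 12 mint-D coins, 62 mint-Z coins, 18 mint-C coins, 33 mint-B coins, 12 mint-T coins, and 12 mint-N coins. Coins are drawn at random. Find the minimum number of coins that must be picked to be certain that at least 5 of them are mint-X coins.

222

In the worst case for collecting mint-X coins, every non-mint-X coin comes out first.
There are 8 + 24 + 36 + 12 + 62 + 18 + 33 + 12 + 12 = 217 non-mint-X coins altogether.
After those, each further coin must be mint-X, so 217 + 5 = 222 draws guarantee 5 mint-X coins.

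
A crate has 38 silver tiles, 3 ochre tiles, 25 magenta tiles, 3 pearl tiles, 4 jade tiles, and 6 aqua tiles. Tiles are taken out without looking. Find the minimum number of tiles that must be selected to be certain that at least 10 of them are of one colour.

35

Pigeonhole: put each drawn tile into a box by colour. The largest draw with every box below 10 takes min(count, 9) from each colour; colours with fewer than 9 contribute all they have.
Σ min(cᵢ, 9) = 9 + 3 + 9 + 3 + 4 + 6 = 34.
Draw number 34 + 1 = 35 must push one box to 10.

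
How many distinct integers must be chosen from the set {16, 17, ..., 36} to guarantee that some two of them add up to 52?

Group the elements by complementary pair {x, 52−x}: {16,36}, {17,35}, {18,34}, …, giving 10 two-element pairs and the single value 26 (it cannot pair with itself since the integers are distinct).
Treating each of those 11 groups as a pigeonhole, one can pick one integer per group — 11 integers — with no two summing to 52.
The 12th integer lands in an occupied pair, forcing a sum of 52.

12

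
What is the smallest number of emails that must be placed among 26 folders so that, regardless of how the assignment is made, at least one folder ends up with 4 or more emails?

With 78 emails one could put exactly 3 in each of the 26 folders, and no folder would reach 4.
By the pigeonhole principle, one more email must land in a folder that already has 3, giving it 4.
So 26 × 3 + 1 = 79 emails are required.

79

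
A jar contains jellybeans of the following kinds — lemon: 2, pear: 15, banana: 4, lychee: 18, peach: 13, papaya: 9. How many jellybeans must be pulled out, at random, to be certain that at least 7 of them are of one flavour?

By the pigeonhole principle, put each drawn jellybean into a box by flavour. The largest draw with every box below 7 takes min(count, 6) from each flavour; flavours with fewer than 6 contribute all they have.
Σ min(cᵢ, 6) = 2 + 6 + 4 + 6 + 6 + 6 = 30.
Draw number 30 + 1 = 31 must push one box to 7.

31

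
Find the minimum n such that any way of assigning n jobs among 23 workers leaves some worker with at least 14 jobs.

300

With 299 jobs one could put exactly 13 in each of the 23 workers, and no worker would reach 14.
One more job must land in a worker that already has 13, giving it 14.
So 23 × 13 + 1 = 300 jobs are required.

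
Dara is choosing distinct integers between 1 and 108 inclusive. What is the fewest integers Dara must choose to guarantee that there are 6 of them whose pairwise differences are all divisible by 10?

51

Integers whose pairwise differences are multiples of 10 are exactly those sharing a remainder mod 10. By pigeonhole, the 10 residue classes mod 10 are the pigeonholes.
With 50 integers one could put 5 in each residue class and have no class reach 6.
The 51st integer pushes some class to 6, so 10·5 + 1 = 51.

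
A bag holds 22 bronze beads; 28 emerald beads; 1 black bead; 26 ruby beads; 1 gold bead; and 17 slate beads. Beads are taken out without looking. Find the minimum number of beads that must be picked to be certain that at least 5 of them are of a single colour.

19

An adversary could hand out at most 4 beads per colour (black, gold run out sooner): 4 + 4 + 1 + 4 + 1 + 4 = 18 beads and still no colour has 5.
One more bead lands in a colour already at 4, so 19 draws are enough and 18 are not.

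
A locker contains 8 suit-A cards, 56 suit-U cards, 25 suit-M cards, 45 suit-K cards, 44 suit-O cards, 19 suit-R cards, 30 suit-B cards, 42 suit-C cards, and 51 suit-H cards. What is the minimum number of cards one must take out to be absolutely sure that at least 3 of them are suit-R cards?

In the worst case for collecting suit-R cards, every non-suit-R card comes out first.
There are 8 + 56 + 25 + 45 + 44 + 30 + 42 + 51 = 301 non-suit-R cards altogether.
After those, each further card must be suit-R, so 301 + 3 = 304 draws guarantee 3 suit-R cards.

304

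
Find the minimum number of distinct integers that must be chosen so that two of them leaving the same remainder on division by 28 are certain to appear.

29

Pigeonhole: the 28 residue classes mod 28 are the pigeonholes.
With 28 integers one could put 1 in each residue class and have no class reach 2.
The 29th integer pushes some class to 2, so 28·1 + 1 = 29.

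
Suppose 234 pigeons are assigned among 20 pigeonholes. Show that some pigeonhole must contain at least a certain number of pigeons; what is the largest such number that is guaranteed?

The 20 pigeonholes are the holes and the 234 pigeons are the pigeons.
If every pigeonhole held at most 11 pigeons, the total would be at most 20 × 11 = 220, which is less than 234.
So some pigeonhole holds at least ⌈234/20⌉ = 12 pigeons.

12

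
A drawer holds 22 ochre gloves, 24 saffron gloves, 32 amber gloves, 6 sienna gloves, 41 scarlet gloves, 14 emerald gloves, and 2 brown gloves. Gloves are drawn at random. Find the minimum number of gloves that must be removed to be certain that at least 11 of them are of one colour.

59

Put each drawn glove into a box by colour. The largest draw with every box below 11 takes min(count, 10) from each colour; colours with fewer than 10 contribute all they have.
Σ min(cᵢ, 10) = 10 + 10 + 10 + 6 + 10 + 10 + 2 = 58.
Draw number 58 + 1 = 59 must push one box to 11.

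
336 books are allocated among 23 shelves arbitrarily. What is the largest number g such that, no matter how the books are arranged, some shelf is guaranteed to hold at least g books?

Pigeonhole: the 23 shelves are the holes and the 336 books are the pigeons.
If every shelf held at most 14 books, the total would be at most 23 × 14 = 322, which is less than 336.
So some shelf holds at least ⌈336/23⌉ = 15 books.

15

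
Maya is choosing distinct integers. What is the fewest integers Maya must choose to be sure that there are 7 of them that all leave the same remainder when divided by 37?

223

The 37 residue classes mod 37 are the pigeonholes.
With 222 integers one could put 6 in each residue class and have no class reach 7.
The 223rd integer pushes some class to 7, so 37·6 + 1 = 223.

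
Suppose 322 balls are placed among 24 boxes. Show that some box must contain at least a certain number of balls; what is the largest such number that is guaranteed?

14

By pigeonhole, the 24 boxes are the holes and the 322 balls are the pigeons.
If every box held at most 13 balls, the total would be at most 24 × 13 = 312, which is less than 322.
So some box holds at least ⌈322/24⌉ = 14 balls.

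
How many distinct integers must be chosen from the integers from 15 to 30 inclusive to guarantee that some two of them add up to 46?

Group the elements by complementary pair {x, 46−x}: {16,30}, {17,29}, {18,28}, …, giving 7 two-element pairs, the single value 23 (it cannot pair with itself since the integers are distinct), and 1 integer whose partner 46−x falls outside [15,30].
Treating each of those 9 groups as a pigeonhole, one can pick one integer per group — 9 integers — with no two summing to 46.
The 10th integer lands in an occupied pair, forcing a sum of 46.

10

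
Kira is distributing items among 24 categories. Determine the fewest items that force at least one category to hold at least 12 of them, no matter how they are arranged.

265

With 264 items one could put exactly 11 in each of the 24 categories, and no category would reach 12.
Pigeonhole: one more item must land in a category that already has 11, giving it 12.
So 24 × 11 + 1 = 265 items are required.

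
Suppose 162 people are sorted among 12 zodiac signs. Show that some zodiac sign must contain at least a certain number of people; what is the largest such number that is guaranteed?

14

The 12 zodiac signs are the holes and the 162 people are the pigeons.
If every zodiac sign held at most 13 people, the total would be at most 12 × 13 = 156, which is less than 162.
So some zodiac sign holds at least ⌈162/12⌉ = 14 people.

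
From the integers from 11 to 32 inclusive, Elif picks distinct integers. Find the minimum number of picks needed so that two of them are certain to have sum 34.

Two chosen integers sum to 34 exactly when both halves of some pair {x, 34−x} with 11 ≤ x ≤ 34−x ≤ 23 are chosen — 6 such pairs.
The remaining 10 elements (those with no distinct partner in range) can never complete a 34-sum, so the worst case takes all of them and one from each pair: 10 + 6 = 16.
By pigeonhole, the 17th integer has to be the second member of some pair, so 16 + 1 = 17.

17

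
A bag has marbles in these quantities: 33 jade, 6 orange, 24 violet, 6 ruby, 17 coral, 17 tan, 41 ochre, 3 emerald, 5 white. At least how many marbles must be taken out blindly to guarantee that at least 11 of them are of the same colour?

71

The 9 colours are the holes; the marbles drawn are the pigeons.
To avoid 11 of any one colour, the worst case takes at most 10 of each colour, or every marble of a colour that has fewer than 10.
That gives 10 + 6 + 10 + 6 + 10 + 10 + 10 + 3 + 5 = 70 marbles with no colour reaching 11.
The next marble forces some colour to 11, so 70 + 1 = 71.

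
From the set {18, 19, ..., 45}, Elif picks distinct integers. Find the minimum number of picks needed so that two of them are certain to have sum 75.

21

A set avoiding the sum 75 can contain at most one of each pair {x, 75−x}, plus the 12 elements whose complement lies outside the range.
The integers 18, …, 37 (20 of them) are such a set: any two sum to at least 18+19 = 37 and at most 36+37 = 73 < 75.
Pigeonhole: any 21st integer completes one of the 8 pairs, so 21 choices force a sum of 75.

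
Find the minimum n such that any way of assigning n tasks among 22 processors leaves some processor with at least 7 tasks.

133

With 132 tasks one could put exactly 6 in each of the 22 processors, and no processor would reach 7.
One more task must land in a processor that already has 6, giving it 7.
So 22 × 6 + 1 = 133 tasks are required.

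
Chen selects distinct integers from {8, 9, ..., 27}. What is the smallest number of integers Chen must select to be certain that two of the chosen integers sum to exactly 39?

A set avoiding the sum 39 can contain at most one of each pair {x, 39−x}, plus the 4 elements whose complement lies outside the range.
The integers 8, …, 19 (12 of them) are such a set: any two sum to at least 8+9 = 17 and at most 18+19 = 37 < 39.
By pigeonhole, any 13th integer completes one of the 8 pairs, so 13 choices force a sum of 39.

13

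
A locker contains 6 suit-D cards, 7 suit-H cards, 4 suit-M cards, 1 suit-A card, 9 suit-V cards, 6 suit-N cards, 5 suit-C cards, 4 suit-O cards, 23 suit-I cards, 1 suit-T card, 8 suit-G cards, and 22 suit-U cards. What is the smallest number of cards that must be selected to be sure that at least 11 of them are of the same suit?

72

Pigeonhole: the 12 suits are the holes; the cards drawn are the pigeons.
To avoid 11 of any one suit, the worst case takes at most 10 of each suit, or every card of a suit that has fewer than 10.
That gives 6 + 7 + 4 + 1 + 9 + 6 + 5 + 4 + 10 + 1 + 8 + 10 = 71 cards with no suit reaching 11.
The next card forces some suit to 11, so 71 + 1 = 72.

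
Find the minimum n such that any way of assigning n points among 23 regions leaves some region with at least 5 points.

With 92 points one could put exactly 4 in each of the 23 regions, and no region would reach 5.
By the pigeonhole principle, one more point must land in a region that already has 4, giving it 5.
So 23 × 4 + 1 = 93 points are required.

93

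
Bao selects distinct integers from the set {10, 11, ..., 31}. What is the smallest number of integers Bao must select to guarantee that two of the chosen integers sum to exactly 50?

Group the elements by complementary pair {x, 50−x}: {19,31}, {20,30}, {21,29}, …, giving 6 two-element pairs, the single value 25 (it cannot pair with itself since the integers are distinct), and 9 integers whose partner 50−x falls outside [10,31].
By the pigeonhole principle, treating each of those 16 groups as a pigeonhole, one can pick one integer per group — 16 integers — with no two summing to 50.
The 17th integer lands in an occupied pair, forcing a sum of 50.

17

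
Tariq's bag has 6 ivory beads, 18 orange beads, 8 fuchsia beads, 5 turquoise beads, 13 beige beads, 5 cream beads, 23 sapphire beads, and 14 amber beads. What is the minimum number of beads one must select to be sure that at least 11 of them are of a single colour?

By pigeonhole, the 8 colours are the holes; the beads drawn are the pigeons.
To avoid 11 of any one colour, the worst case takes at most 10 of each colour, or every bead of a colour that has fewer than 10.
That gives 6 + 10 + 8 + 5 + 10 + 5 + 10 + 10 = 64 beads with no colour reaching 11.
The next bead forces some colour to 11, so 64 + 1 = 65.

65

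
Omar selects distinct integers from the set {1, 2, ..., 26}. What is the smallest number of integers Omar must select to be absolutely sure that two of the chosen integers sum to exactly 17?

19

A set avoiding the sum 17 can contain at most one of each pair {x, 17−x}, plus the 10 elements whose complement lies outside the range.
The integers 9, …, 26 (18 of them) are such a set: any two sum to at least 9+10 = 19 > 17.
Any 19th integer completes one of the 8 pairs, so 19 choices force a sum of 17.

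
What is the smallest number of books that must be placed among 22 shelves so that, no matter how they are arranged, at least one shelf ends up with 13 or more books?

With 264 books one could put exactly 12 in each of the 22 shelves, and no shelf would reach 13.
One more book must land in a shelf that already has 12, giving it 13.
So 22 × 12 + 1 = 265 books are required.

265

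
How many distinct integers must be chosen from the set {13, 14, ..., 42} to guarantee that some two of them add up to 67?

22

Two chosen integers sum to 67 exactly when both halves of some pair {x, 67−x} with 25 ≤ x ≤ 67−x ≤ 42 are chosen — 9 such pairs.
The remaining 12 elements (those with no distinct partner in range) can never complete a 67-sum, so the worst case takes all of them and one from each pair: 12 + 9 = 21.
The 22nd integer has to be the second member of some pair, so 21 + 1 = 22.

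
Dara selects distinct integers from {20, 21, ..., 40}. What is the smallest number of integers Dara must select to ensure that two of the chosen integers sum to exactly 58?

13

Two chosen integers sum to 58 exactly when both halves of some pair {x, 58−x} with 20 ≤ x ≤ 58−x ≤ 38 are chosen — 9 such pairs.
The remaining 3 elements (those with no distinct partner in range) can never complete a 58-sum, so the worst case takes all of them and one from each pair: 3 + 9 = 12.
By the pigeonhole principle, the 13th integer has to be the second member of some pair, so 12 + 1 = 13.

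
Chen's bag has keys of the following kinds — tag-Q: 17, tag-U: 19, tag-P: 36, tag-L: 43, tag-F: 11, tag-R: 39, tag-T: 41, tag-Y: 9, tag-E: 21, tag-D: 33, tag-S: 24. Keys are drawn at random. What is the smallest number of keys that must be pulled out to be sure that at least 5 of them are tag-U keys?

279

In the worst case for collecting tag-U keys, every non-tag-U key comes out first.
There are 17 + 36 + 43 + 11 + 39 + 41 + 9 + 21 + 33 + 24 = 274 non-tag-U keys altogether.
After those, each further key must be tag-U, so 274 + 5 = 279 draws guarantee 5 tag-U keys.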